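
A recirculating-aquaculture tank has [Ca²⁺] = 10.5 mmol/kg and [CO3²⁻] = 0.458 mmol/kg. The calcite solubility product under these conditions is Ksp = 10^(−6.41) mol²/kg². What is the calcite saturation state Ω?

Ksp = 10^(−6.41) = 3.890×10^-7
Ω = [Ca²⁺][CO3²⁻]/Ksp = (10.5×10^-3)(0.458×10^-3) / 3.890×10^-7 = 12.4

Ω = 12.4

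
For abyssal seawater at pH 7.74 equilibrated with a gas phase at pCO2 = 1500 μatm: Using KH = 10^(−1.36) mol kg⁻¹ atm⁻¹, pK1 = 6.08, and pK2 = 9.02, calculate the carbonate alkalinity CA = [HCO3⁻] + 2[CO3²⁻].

CA = 3.31 mmol/kg

[CO2*] = KH · pCO2 = 10^(−1.36) × 1500×10^-6 = 6.548×10^-5 mol/kg
α₀ = 1/(1 + K1/[H⁺] + K1K2/[H⁺]²) = 1/(1 + 10^+1.66 + 10^+0.38) = 0.02036
DIC = [CO2*]/α₀ = 6.548×10^-5 / 0.02036 = 3.215 mmol/kg
CA = (α₁ + 2α₂)·DIC = (0.9308 + 2×0.04885) × 3.215 = 3.31 mmol/kg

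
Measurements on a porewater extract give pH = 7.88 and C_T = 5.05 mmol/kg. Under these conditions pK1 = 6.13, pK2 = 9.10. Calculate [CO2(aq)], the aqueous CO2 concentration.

α₀ = 1 / (1 + K1/[H⁺] + K1K2/[H⁺]²) = 1 / (1 + 10^+1.75 + 10^+0.53)
   = 1 / (1 + 56.234 + 3.3884) = 1/60.623 = 0.01650
[CO2*] = α₀ × DIC = 0.01650 × 5.05 = 0.0833 mmol/kg

[CO2*] = 0.0833 mmol/kg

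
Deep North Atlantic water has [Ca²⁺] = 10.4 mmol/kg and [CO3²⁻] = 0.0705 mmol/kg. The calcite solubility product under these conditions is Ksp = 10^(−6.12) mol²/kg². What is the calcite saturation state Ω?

Ω = 0.967

Ksp = 10^(−6.12) = 7.586×10^-7
Ω = [Ca²⁺][CO3²⁻]/Ksp = (10.4×10^-3)(0.0705×10^-3) / 7.586×10^-7 = 0.967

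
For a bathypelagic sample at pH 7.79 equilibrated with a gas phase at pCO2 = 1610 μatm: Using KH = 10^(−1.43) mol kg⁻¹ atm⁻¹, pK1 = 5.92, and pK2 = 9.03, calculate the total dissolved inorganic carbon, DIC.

[CO2*] = KH · pCO2 = 10^(−1.43) × 1610×10^-6 = 5.982×10^-5 mol/kg
α₀ = 1/(1 + K1/[H⁺] + K1K2/[H⁺]²) = 1/(1 + 10^+1.87 + 10^+0.63) = 0.01259
DIC = [CO2*]/α₀ = 5.982×10^-5 / 0.01259 = 4.75 mmol/kg

DIC = 4.75 mmol/kg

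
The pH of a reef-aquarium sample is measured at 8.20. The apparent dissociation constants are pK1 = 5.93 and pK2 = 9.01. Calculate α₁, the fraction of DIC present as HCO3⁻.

α₁ = 0.862

α₁ = 1 / (1 + [H⁺]/K1 + K2/[H⁺]) = 1 / (1 + 10^-2.27 + 10^-0.81)
   = 1 / (1 + 0.0053703 + 0.15488) = 1/1.1603 = 0.8619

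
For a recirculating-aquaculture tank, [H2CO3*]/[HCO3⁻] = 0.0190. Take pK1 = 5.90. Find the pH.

pH = 7.62

From K1 = [H⁺][HCO3⁻]/[H2CO3*]:  pH = pK1 − log₁₀([H2CO3*]/[HCO3⁻])
log₁₀(0.0190) = -1.721
pH = 5.90 − (-1.721) = 7.62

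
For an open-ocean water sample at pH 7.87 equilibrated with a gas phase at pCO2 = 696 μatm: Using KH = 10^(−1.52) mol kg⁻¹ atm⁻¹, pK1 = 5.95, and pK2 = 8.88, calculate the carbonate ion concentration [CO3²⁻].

[CO2*] = KH · pCO2 = 10^(−1.52) × 696×10^-6 = 2.102×10^-5 mol/kg
α₀ = 1/(1 + K1/[H⁺] + K1K2/[H⁺]²) = 1/(1 + 10^+1.92 + 10^+0.91) = 0.01083
DIC = [CO2*]/α₀ = 2.102×10^-5 / 0.01083 = 1.940 mmol/kg
[CO3²⁻] = α₂·DIC; α₂ = 0.08806, so [CO3²⁻] = 0.08806 × 1.940 = 0.171 mmol/kg

[CO3²⁻] = 0.171 mmol/kg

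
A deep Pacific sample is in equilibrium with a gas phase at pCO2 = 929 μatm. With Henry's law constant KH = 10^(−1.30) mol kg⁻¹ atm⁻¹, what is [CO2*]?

[CO2*] = 46.6 μmol/kg

KH = 10^(−1.30) = 5.012×10^-2 mol kg⁻¹ atm⁻¹
[CO2*] = KH · pCO2 = 5.012×10^-2 × 929×10^-6 atm = 4.66×10^-5 mol/kg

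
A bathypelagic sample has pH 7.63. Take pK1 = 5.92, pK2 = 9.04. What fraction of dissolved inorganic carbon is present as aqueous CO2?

α₀ = 0.0184

α₀ = 1 / (1 + K1/[H⁺] + K1K2/[H⁺]²) = 1 / (1 + 10^+1.71 + 10^+0.30)
   = 1 / (1 + 51.286 + 1.9953) = 1/54.281 = 0.01842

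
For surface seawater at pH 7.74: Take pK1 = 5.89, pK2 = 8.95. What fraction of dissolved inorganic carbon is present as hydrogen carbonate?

α₁ = 1 / (1 + [H⁺]/K1 + K2/[H⁺]) = 1 / (1 + 10^-1.85 + 10^-1.21)
   = 1 / (1 + 0.014125 + 0.061660) = 1/1.0758 = 0.9296

α₁ = 0.930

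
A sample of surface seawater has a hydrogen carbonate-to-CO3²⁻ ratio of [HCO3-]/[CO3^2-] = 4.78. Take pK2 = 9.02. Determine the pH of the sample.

pH = 8.34

From K2 = [H⁺][CO3^2-]/[HCO3-]:  pH = pK2 − log₁₀([HCO3-]/[CO3^2-])
log₁₀(4.78) = +0.679
pH = 9.02 − (+0.679) = 8.34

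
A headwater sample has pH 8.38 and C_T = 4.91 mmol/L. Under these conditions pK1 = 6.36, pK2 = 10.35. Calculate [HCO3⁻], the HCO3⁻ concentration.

α₁ = 1 / (1 + [H⁺]/K1 + K2/[H⁺]) = 1 / (1 + 10^-2.02 + 10^-1.97)
   = 1 / (1 + 0.0095499 + 0.010715) = 1/1.0203 = 0.9801
[HCO3⁻] = α₁ × DIC = 0.9801 × 4.91 = 4.81 mmol/L

[HCO3⁻] = 4.81 mmol/L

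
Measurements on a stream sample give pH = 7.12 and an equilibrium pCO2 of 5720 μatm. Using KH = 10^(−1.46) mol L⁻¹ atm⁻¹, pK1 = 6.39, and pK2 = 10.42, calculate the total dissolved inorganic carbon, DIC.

DIC = 1.26 mmol/L

[CO2*] = KH · pCO2 = 10^(−1.46) × 5720×10^-6 = 1.983×10^-4 mol/L
α₀ = 1/(1 + K1/[H⁺] + K1K2/[H⁺]²) = 1/(1 + 10^+0.73 + 10^-2.57) = 0.1569
DIC = [CO2*]/α₀ = 1.983×10^-4 / 0.1569 = 1.26 mmol/L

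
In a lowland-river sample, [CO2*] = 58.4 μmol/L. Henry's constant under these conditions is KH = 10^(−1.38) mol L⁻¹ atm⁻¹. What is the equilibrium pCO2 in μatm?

pCO2 = 1400 μatm

KH = 10^(−1.38) = 4.169×10^-2 mol L⁻¹ atm⁻¹
pCO2 = [CO2*]/KH = 58.4×10^-6 / 4.169×10^-2 = 1.40×10^-3 atm = 1400 μatm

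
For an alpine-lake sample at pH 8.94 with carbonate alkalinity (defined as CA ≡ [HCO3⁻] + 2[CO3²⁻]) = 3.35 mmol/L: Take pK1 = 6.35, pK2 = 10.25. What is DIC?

DIC = 3.21 mmol/L

CA = [HCO3⁻] + 2[CO3²⁻] = (α₁ + 2α₂)·DIC
At pH 8.94: [H⁺]/K1 = 10^-2.59 = 0.0025704, K2/[H⁺] = 10^-1.31 = 0.048978
α₁ = 1/(1 + 0.0025704 + 0.048978) = 1/1.0515 = 0.9510; α₂ = α₁·K2/[H⁺] = 0.04658
α₁ + 2α₂ = 1.0441
DIC = CA / (α₁ + 2α₂) = 3.35 / 1.0441 = 3.21 mmol/L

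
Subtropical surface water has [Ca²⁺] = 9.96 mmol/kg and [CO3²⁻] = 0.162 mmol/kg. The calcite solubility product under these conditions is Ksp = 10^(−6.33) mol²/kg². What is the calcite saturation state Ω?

Ω = 3.45

Ksp = 10^(−6.33) = 4.677×10^-7
Ω = [Ca²⁺][CO3²⁻]/Ksp = (9.96×10^-3)(0.162×10^-3) / 4.677×10^-7 = 3.45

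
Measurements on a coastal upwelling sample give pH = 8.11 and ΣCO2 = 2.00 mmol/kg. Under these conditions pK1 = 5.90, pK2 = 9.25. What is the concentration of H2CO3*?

[CO2*] = 11.4 μmol/kg

α₀ = 1 / (1 + K1/[H⁺] + K1K2/[H⁺]²) = 1 / (1 + 10^+2.21 + 10^+1.07)
   = 1 / (1 + 162.18 + 11.749) = 1/174.93 = 0.005717
[CO2*] = α₀ × DIC = 0.005717 × 2.00 = 0.0114 mmol/kg = 11.4 μmol/kg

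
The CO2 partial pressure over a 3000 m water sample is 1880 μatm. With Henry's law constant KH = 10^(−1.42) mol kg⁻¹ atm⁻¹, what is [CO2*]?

[CO2*] = 71.5 μmol/kg

KH = 10^(−1.42) = 3.802×10^-2 mol kg⁻¹ atm⁻¹
[CO2*] = KH · pCO2 = 3.802×10^-2 × 1880×10^-6 atm = 7.15×10^-5 mol/kg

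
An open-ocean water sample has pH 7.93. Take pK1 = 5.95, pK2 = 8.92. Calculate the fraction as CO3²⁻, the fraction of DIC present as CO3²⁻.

α₂ = 1 / (1 + [H⁺]/K2 + [H⁺]²/(K1K2)) = 1 / (1 + 10^+0.99 + 10^-0.99)
   = 1 / (1 + 9.7724 + 0.10233) = 1/10.875 = 0.09196

α₂ = 0.0920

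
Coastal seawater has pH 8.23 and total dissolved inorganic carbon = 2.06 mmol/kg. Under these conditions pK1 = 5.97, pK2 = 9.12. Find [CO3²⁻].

[CO3²⁻] = 0.234 mmol/kg

α₂ = 1 / (1 + [H⁺]/K2 + [H⁺]²/(K1K2)) = 1 / (1 + 10^+0.89 + 10^-1.37)
   = 1 / (1 + 7.7625 + 0.042658) = 1/8.8051 = 0.1136
[CO3²⁻] = α₂ × DIC = 0.1136 × 2.06 = 0.234 mmol/kg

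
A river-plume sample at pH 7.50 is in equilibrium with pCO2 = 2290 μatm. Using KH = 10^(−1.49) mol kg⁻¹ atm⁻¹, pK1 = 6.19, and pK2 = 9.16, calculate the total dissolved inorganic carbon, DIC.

[CO2*] = KH · pCO2 = 10^(−1.49) × 2290×10^-6 = 7.410×10^-5 mol/kg
α₀ = 1/(1 + K1/[H⁺] + K1K2/[H⁺]²) = 1/(1 + 10^+1.31 + 10^-0.35) = 0.04574
DIC = [CO2*]/α₀ = 7.410×10^-5 / 0.04574 = 1.62 mmol/kg

DIC = 1.62 mmol/kg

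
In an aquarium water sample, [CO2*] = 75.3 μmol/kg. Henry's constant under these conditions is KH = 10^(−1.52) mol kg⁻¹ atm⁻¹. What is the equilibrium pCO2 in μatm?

pCO2 = 2490 μatm

KH = 10^(−1.52) = 3.020×10^-2 mol kg⁻¹ atm⁻¹
pCO2 = [CO2*]/KH = 75.3×10^-6 / 3.020×10^-2 = 2.49×10^-3 atm = 2490 μatm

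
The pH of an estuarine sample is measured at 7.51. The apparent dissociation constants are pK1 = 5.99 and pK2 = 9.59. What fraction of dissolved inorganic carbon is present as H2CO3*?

α₀ = 1 / (1 + K1/[H⁺] + K1K2/[H⁺]²) = 1 / (1 + 10^+1.52 + 10^-0.56)
   = 1 / (1 + 33.113 + 0.27542) = 1/34.389 = 0.02908

α₀ = 0.0291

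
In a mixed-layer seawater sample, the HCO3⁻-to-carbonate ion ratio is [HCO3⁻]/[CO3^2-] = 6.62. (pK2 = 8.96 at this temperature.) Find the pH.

pH = 8.14

From K2 = [H⁺][CO3^2-]/[HCO3⁻]:  pH = pK2 − log₁₀([HCO3⁻]/[CO3^2-])
log₁₀(6.62) = +0.821
pH = 8.96 − (+0.821) = 8.14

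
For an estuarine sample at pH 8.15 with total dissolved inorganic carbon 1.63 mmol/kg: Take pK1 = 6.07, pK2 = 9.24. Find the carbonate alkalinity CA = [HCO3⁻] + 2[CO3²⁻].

CA = 1.74 mmol/kg

CA = [HCO3⁻] + 2[CO3²⁻] = (α₁ + 2α₂)·DIC
At pH 8.15: [H⁺]/K1 = 10^-2.08 = 0.0083176, K2/[H⁺] = 10^-1.09 = 0.081283
α₁ = 1/(1 + 0.0083176 + 0.081283) = 1/1.0896 = 0.9178; α₂ = α₁·K2/[H⁺] = 0.07460
α₁ + 2α₂ = 1.0670
CA = 1.0670 × 1.63 = 1.74 mmol/kg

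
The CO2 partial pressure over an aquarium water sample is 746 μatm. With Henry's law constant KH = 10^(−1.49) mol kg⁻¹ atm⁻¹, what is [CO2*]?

KH = 10^(−1.49) = 3.236×10^-2 mol kg⁻¹ atm⁻¹
[CO2*] = KH · pCO2 = 3.236×10^-2 × 746×10^-6 atm = 2.41×10^-5 mol/kg

[CO2*] = 24.1 μmol/kg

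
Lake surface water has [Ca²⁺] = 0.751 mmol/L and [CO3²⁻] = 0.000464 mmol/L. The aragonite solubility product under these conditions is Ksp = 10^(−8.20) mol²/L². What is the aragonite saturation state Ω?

Ω = 0.0552

Ksp = 10^(−8.20) = 6.310×10^-9
Ω = [Ca²⁺][CO3²⁻]/Ksp = (0.751×10^-3)(0.000464×10^-3) / 6.310×10^-9 = 0.0552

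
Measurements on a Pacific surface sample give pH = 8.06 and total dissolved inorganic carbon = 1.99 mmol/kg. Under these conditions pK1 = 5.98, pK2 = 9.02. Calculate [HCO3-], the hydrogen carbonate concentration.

[HCO3⁻] = 1.78 mmol/kg

α₁ = 1 / (1 + [H⁺]/K1 + K2/[H⁺]) = 1 / (1 + 10^-2.08 + 10^-0.96)
   = 1 / (1 + 0.0083176 + 0.10965) = 1/1.1180 = 0.8945
[HCO3⁻] = α₁ × DIC = 0.8945 × 1.99 = 1.78 mmol/kg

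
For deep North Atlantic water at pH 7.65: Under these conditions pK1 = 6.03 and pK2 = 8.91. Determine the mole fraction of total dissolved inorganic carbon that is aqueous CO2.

α₀ = 1 / (1 + K1/[H⁺] + K1K2/[H⁺]²) = 1 / (1 + 10^+1.62 + 10^+0.36)
   = 1 / (1 + 41.687 + 2.2909) = 1/44.978 = 0.02223

α₀ = 0.0222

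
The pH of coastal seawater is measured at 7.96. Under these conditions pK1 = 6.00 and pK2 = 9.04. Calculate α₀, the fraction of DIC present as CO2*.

α₀ = 1 / (1 + K1/[H⁺] + K1K2/[H⁺]²) = 1 / (1 + 10^+1.96 + 10^+0.88)
   = 1 / (1 + 91.201 + 7.5858) = 1/99.787 = 0.01002

α₀ = 0.0100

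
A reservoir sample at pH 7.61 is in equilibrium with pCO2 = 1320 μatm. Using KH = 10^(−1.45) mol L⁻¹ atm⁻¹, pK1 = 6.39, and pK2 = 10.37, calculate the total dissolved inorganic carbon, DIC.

[CO2*] = KH · pCO2 = 10^(−1.45) × 1320×10^-6 = 4.684×10^-5 mol/L
α₀ = 1/(1 + K1/[H⁺] + K1K2/[H⁺]²) = 1/(1 + 10^+1.22 + 10^-1.54) = 0.05674
DIC = [CO2*]/α₀ = 4.684×10^-5 / 0.05674 = 0.825 mmol/L

DIC = 0.825 mmol/L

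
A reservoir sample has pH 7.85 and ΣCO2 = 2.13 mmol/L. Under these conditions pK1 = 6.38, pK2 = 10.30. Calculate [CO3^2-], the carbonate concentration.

[CO3²⁻] = 7.28 μmol/L

α₂ = 1 / (1 + [H⁺]/K2 + [H⁺]²/(K1K2)) = 1 / (1 + 10^+2.45 + 10^+0.98)
   = 1 / (1 + 281.84 + 9.5499) = 1/292.39 = 0.003420
[CO3²⁻] = α₂ × DIC = 0.003420 × 2.13 = 0.00728 mmol/L = 7.28 μmol/L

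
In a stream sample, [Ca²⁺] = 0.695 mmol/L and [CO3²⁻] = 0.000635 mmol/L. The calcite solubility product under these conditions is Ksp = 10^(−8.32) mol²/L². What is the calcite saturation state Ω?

Ksp = 10^(−8.32) = 4.786×10^-9
Ω = [Ca²⁺][CO3²⁻]/Ksp = (0.695×10^-3)(0.000635×10^-3) / 4.786×10^-9 = 0.0922

Ω = 0.0922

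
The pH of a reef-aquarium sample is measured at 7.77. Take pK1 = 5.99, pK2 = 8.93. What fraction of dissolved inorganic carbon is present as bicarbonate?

α₁ = 0.921

α₁ = 1 / (1 + [H⁺]/K1 + K2/[H⁺]) = 1 / (1 + 10^-1.78 + 10^-1.16)
   = 1 / (1 + 0.016596 + 0.069183) = 1/1.0858 = 0.9210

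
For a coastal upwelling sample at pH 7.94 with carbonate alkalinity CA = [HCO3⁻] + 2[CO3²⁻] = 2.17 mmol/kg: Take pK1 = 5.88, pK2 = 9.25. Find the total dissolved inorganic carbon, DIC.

CA = [HCO3⁻] + 2[CO3²⁻] = (α₁ + 2α₂)·DIC
At pH 7.94: [H⁺]/K1 = 10^-2.06 = 0.0087096, K2/[H⁺] = 10^-1.31 = 0.048978
α₁ = 1/(1 + 0.0087096 + 0.048978) = 1/1.0577 = 0.9455; α₂ = α₁·K2/[H⁺] = 0.04631
α₁ + 2α₂ = 1.0381
DIC = CA / (α₁ + 2α₂) = 2.17 / 1.0381 = 2.09 mmol/kg

DIC = 2.09 mmol/kg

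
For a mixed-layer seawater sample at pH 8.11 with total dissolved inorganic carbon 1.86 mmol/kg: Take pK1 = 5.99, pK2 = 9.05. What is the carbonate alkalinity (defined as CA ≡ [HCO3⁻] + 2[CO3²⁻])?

CA = 2.04 mmol/kg

CA = [HCO3⁻] + 2[CO3²⁻] = (α₁ + 2α₂)·DIC
At pH 8.11: [H⁺]/K1 = 10^-2.12 = 0.0075858, K2/[H⁺] = 10^-0.94 = 0.11482
α₁ = 1/(1 + 0.0075858 + 0.11482) = 1/1.1224 = 0.8909; α₂ = α₁·K2/[H⁺] = 0.1023
α₁ + 2α₂ = 1.0955
CA = 1.0955 × 1.86 = 2.04 mmol/kg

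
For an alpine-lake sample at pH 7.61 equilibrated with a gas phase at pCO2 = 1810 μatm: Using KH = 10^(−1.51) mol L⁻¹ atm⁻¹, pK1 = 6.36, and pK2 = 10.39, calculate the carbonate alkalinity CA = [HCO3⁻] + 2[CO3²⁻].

[CO2*] = KH · pCO2 = 10^(−1.51) × 1810×10^-6 = 5.593×10^-5 mol/L
α₀ = 1/(1 + K1/[H⁺] + K1K2/[H⁺]²) = 1/(1 + 10^+1.25 + 10^-1.53) = 0.05316
DIC = [CO2*]/α₀ = 5.593×10^-5 / 0.05316 = 1.052 mmol/L
CA = (α₁ + 2α₂)·DIC = (0.9453 + 2×0.001569) × 1.052 = 0.998 mmol/L

CA = 0.998 mmol/L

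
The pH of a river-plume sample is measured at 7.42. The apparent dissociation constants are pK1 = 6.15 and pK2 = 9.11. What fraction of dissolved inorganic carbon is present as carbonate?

α₂ = 0.0190

α₂ = 1 / (1 + [H⁺]/K2 + [H⁺]²/(K1K2)) = 1 / (1 + 10^+1.69 + 10^+0.42)
   = 1 / (1 + 48.978 + 2.6303) = 1/52.608 = 0.01901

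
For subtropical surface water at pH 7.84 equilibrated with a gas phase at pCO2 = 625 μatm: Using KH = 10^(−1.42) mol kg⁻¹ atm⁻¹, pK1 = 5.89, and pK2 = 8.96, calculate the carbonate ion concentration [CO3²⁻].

[CO3²⁻] = 0.161 mmol/kg

[CO2*] = KH · pCO2 = 10^(−1.42) × 625×10^-6 = 2.376×10^-5 mol/kg
α₀ = 1/(1 + K1/[H⁺] + K1K2/[H⁺]²) = 1/(1 + 10^+1.95 + 10^+0.83) = 0.01032
DIC = [CO2*]/α₀ = 2.376×10^-5 / 0.01032 = 2.302 mmol/kg
[CO3²⁻] = α₂·DIC; α₂ = 0.06978, so [CO3²⁻] = 0.06978 × 2.302 = 0.161 mmol/kg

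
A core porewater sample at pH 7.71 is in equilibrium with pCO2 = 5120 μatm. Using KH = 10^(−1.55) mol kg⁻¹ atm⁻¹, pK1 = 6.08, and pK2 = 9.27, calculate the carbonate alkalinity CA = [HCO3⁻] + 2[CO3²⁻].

[CO2*] = KH · pCO2 = 10^(−1.55) × 5120×10^-6 = 1.443×10^-4 mol/kg
α₀ = 1/(1 + K1/[H⁺] + K1K2/[H⁺]²) = 1/(1 + 10^+1.63 + 10^+0.07) = 0.02231
DIC = [CO2*]/α₀ = 1.443×10^-4 / 0.02231 = 6.469 mmol/kg
CA = (α₁ + 2α₂)·DIC = (0.9515 + 2×0.02621) × 6.469 = 6.49 mmol/kg

CA = 6.49 mmol/kg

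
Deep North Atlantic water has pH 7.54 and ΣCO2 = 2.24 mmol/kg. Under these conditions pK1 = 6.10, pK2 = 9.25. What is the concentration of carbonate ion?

[CO3²⁻] = 0.0414 mmol/kg

α₂ = 1 / (1 + [H⁺]/K2 + [H⁺]²/(K1K2)) = 1 / (1 + 10^+1.71 + 10^+0.27)
   = 1 / (1 + 51.286 + 1.8621) = 1/54.148 = 0.01847
[CO3²⁻] = α₂ × DIC = 0.01847 × 2.24 = 0.0414 mmol/kg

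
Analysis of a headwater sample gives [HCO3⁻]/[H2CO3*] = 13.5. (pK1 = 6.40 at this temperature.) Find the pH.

pH = 7.53

From K1 = [H⁺][HCO3⁻]/[H2CO3*]:  pH = pK1 + log₁₀([HCO3⁻]/[H2CO3*])
log₁₀(13.5) = +1.130
pH = 6.40 + (+1.130) = 7.53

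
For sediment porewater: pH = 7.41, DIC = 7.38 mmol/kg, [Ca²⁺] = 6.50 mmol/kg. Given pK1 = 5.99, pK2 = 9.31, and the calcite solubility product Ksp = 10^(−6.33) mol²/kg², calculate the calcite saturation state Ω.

α₂ = 1 / (1 + [H⁺]/K2 + [H⁺]²/(K1K2)) = 1 / (1 + 10^+1.90 + 10^+0.48)
   = 1 / (1 + 79.433 + 3.0200) = 1/83.453 = 0.01198
[CO3²⁻] = α₂ × DIC = 0.01198 × 7.38 = 0.08843 mmol/kg
Ksp = 10^(−6.33) = 4.677×10^-7
Ω = [Ca²⁺][CO3²⁻]/Ksp = (6.50×10^-3)(8.843×10^-5) / 4.677×10^-7 = 1.23

Ω = 1.23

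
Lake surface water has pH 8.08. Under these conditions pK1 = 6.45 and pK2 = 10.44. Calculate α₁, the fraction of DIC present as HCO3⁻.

α₁ = 0.973

α₁ = 1 / (1 + [H⁺]/K1 + K2/[H⁺]) = 1 / (1 + 10^-1.63 + 10^-2.36)
   = 1 / (1 + 0.023442 + 0.0043652) = 1/1.0278 = 0.9729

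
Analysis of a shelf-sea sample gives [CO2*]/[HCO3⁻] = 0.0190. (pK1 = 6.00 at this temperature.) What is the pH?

From K1 = [H⁺][HCO3⁻]/[CO2*]:  pH = pK1 − log₁₀([CO2*]/[HCO3⁻])
log₁₀(0.0190) = -1.721
pH = 6.00 − (-1.721) = 7.72

pH = 7.72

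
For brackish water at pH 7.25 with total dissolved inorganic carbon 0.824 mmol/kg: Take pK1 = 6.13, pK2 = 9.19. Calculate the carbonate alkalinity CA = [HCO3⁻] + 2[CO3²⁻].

CA = [HCO3⁻] + 2[CO3²⁻] = (α₁ + 2α₂)·DIC
At pH 7.25: [H⁺]/K1 = 10^-1.12 = 0.075858, K2/[H⁺] = 10^-1.94 = 0.011482
α₁ = 1/(1 + 0.075858 + 0.011482) = 1/1.0873 = 0.9197; α₂ = α₁·K2/[H⁺] = 0.01056
α₁ + 2α₂ = 0.9408
CA = 0.9408 × 0.824 = 0.775 mmol/kg

CA = 0.775 mmol/kg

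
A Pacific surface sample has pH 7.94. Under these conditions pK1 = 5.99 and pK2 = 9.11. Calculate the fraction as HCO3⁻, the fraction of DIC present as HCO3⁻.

α₁ = 0.927

α₁ = 1 / (1 + [H⁺]/K1 + K2/[H⁺]) = 1 / (1 + 10^-1.95 + 10^-1.17)
   = 1 / (1 + 0.011220 + 0.067608) = 1/1.0788 = 0.9269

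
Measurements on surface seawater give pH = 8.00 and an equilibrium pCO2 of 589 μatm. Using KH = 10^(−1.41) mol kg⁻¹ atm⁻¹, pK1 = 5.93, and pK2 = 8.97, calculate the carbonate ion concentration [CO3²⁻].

[CO2*] = KH · pCO2 = 10^(−1.41) × 589×10^-6 = 2.291×10^-5 mol/kg
α₀ = 1/(1 + K1/[H⁺] + K1K2/[H⁺]²) = 1/(1 + 10^+2.07 + 10^+1.10) = 0.007629
DIC = [CO2*]/α₀ = 2.291×10^-5 / 0.007629 = 3.004 mmol/kg
[CO3²⁻] = α₂·DIC; α₂ = 0.09604, so [CO3²⁻] = 0.09604 × 3.004 = 0.288 mmol/kg

[CO3²⁻] = 0.288 mmol/kg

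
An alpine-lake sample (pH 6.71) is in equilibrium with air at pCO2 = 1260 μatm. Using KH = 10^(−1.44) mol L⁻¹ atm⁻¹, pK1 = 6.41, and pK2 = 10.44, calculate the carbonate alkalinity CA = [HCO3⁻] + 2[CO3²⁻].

CA = 0.0913 mmol/L

[CO2*] = KH · pCO2 = 10^(−1.44) × 1260×10^-6 = 4.575×10^-5 mol/L
α₀ = 1/(1 + K1/[H⁺] + K1K2/[H⁺]²) = 1/(1 + 10^+0.30 + 10^-3.43) = 0.3338
DIC = [CO2*]/α₀ = 4.575×10^-5 / 0.3338 = 0.1370 mmol/L
CA = (α₁ + 2α₂)·DIC = (0.6661 + 2×0.0001240) × 0.1370 = 0.0913 mmol/L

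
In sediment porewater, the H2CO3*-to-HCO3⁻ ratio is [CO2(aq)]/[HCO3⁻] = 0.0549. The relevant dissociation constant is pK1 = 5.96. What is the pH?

pH = 7.22

From K1 = [H⁺][HCO3⁻]/[CO2(aq)]:  pH = pK1 − log₁₀([CO2(aq)]/[HCO3⁻])
log₁₀(0.0549) = -1.260
pH = 5.96 − (-1.260) = 7.22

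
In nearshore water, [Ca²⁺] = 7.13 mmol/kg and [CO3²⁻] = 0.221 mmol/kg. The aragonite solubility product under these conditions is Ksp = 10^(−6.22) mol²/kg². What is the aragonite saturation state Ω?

Ω = 2.62

Ksp = 10^(−6.22) = 6.026×10^-7
Ω = [Ca²⁺][CO3²⁻]/Ksp = (7.13×10^-3)(0.221×10^-3) / 6.026×10^-7 = 2.62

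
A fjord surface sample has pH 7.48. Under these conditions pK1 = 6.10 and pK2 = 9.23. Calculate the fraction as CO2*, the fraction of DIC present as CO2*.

α₀ = 0.0393

α₀ = 1 / (1 + K1/[H⁺] + K1K2/[H⁺]²) = 1 / (1 + 10^+1.38 + 10^-0.37)
   = 1 / (1 + 23.988 + 0.42658) = 1/25.415 = 0.03935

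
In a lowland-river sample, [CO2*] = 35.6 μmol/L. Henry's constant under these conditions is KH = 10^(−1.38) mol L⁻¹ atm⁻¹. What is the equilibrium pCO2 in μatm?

pCO2 = 854 μatm

KH = 10^(−1.38) = 4.169×10^-2 mol L⁻¹ atm⁻¹
pCO2 = [CO2*]/KH = 35.6×10^-6 / 4.169×10^-2 = 8.54×10^-4 atm = 854 μatm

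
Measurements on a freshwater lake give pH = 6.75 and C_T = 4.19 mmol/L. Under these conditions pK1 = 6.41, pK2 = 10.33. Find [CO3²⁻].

[CO3²⁻] = 0.756 μmol/L

α₂ = 1 / (1 + [H⁺]/K2 + [H⁺]²/(K1K2)) = 1 / (1 + 10^+3.58 + 10^+3.24)
   = 1 / (1 + 3801.9 + 1737.8) = 1/5540.7 = 0.0001805
[CO3²⁻] = α₂ × DIC = 0.0001805 × 4.19 = 0.000756 mmol/L = 0.756 μmol/L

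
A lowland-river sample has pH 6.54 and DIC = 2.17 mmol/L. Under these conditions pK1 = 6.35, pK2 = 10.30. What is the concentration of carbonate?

[CO3²⁻] = 0.229 μmol/L

α₂ = 1 / (1 + [H⁺]/K2 + [H⁺]²/(K1K2)) = 1 / (1 + 10^+3.76 + 10^+3.57)
   = 1 / (1 + 5754.4 + 3715.4) = 1/9470.8 = 0.0001056
[CO3²⁻] = α₂ × DIC = 0.0001056 × 2.17 = 0.000229 mmol/L = 0.229 μmol/L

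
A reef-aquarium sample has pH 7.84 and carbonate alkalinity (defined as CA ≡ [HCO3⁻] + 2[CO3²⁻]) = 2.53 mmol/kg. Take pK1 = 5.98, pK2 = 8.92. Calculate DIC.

CA = [HCO3⁻] + 2[CO3²⁻] = (α₁ + 2α₂)·DIC
At pH 7.84: [H⁺]/K1 = 10^-1.86 = 0.013804, K2/[H⁺] = 10^-1.08 = 0.083176
α₁ = 1/(1 + 0.013804 + 0.083176) = 1/1.0970 = 0.9116; α₂ = α₁·K2/[H⁺] = 0.07582
α₁ + 2α₂ = 1.0632
DIC = CA / (α₁ + 2α₂) = 2.53 / 1.0632 = 2.38 mmol/kg

DIC = 2.38 mmol/kg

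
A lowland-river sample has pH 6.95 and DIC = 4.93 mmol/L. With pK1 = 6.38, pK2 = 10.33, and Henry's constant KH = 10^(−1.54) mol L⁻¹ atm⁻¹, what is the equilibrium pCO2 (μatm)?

pCO2 = 3.62×10^4 μatm

α₀ = 1 / (1 + K1/[H⁺] + K1K2/[H⁺]²) = 1 / (1 + 10^+0.57 + 10^-2.81)
   = 1 / (1 + 3.7154 + 0.0015488) = 1/4.7169 = 0.2120
[CO2*] = α₀ × DIC = 0.2120 × 4.93 = 1.045 mmol/L
pCO2 = [CO2*]/KH = 1.045×10^-3 / 2.884×10^-2 = 3.62×10^4 μatm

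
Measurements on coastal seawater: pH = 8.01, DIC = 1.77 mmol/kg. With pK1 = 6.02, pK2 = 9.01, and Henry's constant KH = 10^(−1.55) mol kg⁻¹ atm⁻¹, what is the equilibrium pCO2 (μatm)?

pCO2 = 579 μatm

α₀ = 1 / (1 + K1/[H⁺] + K1K2/[H⁺]²) = 1 / (1 + 10^+1.99 + 10^+0.99)
   = 1 / (1 + 97.724 + 9.7724) = 1/108.50 = 0.009217
[CO2*] = α₀ × DIC = 0.009217 × 1.77 = 0.01631 mmol/kg = 16.31 μmol/kg
pCO2 = [CO2*]/KH = 1.631×10^-5 / 2.818×10^-2 = 579 μatm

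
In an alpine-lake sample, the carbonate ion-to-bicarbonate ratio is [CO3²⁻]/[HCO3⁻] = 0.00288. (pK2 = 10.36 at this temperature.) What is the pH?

From K2 = [H⁺][CO3²⁻]/[HCO3⁻]:  pH = pK2 + log₁₀([CO3²⁻]/[HCO3⁻])
log₁₀(0.00288) = -2.541
pH = 10.36 + (-2.541) = 7.82

pH = 7.82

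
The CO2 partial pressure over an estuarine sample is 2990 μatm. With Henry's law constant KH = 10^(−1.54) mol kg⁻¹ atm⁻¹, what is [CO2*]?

KH = 10^(−1.54) = 2.884×10^-2 mol kg⁻¹ atm⁻¹
[CO2*] = KH · pCO2 = 2.884×10^-2 × 2990×10^-6 atm = 8.62×10^-5 mol/kg

[CO2*] = 86.2 μmol/kg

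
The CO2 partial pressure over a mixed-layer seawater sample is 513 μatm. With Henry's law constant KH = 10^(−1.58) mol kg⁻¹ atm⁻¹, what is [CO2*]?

KH = 10^(−1.58) = 2.630×10^-2 mol kg⁻¹ atm⁻¹
[CO2*] = KH · pCO2 = 2.630×10^-2 × 513×10^-6 atm = 1.35×10^-5 mol/kg

[CO2*] = 13.5 μmol/kg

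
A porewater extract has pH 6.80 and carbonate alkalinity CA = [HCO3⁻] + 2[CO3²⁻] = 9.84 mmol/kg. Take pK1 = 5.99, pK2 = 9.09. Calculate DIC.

CA = [HCO3⁻] + 2[CO3²⁻] = (α₁ + 2α₂)·DIC
At pH 6.80: [H⁺]/K1 = 10^-0.81 = 0.15488, K2/[H⁺] = 10^-2.29 = 0.0051286
α₁ = 1/(1 + 0.15488 + 0.0051286) = 1/1.1600 = 0.8621; α₂ = α₁·K2/[H⁺] = 0.004421
α₁ + 2α₂ = 0.8709
DIC = CA / (α₁ + 2α₂) = 9.84 / 0.8709 = 11.3 mmol/kg

DIC = 11.3 mmol/kg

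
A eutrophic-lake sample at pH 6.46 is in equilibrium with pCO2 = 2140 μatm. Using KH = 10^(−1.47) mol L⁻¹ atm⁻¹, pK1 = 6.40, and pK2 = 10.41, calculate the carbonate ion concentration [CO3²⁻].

[CO3²⁻] = 0.00934 μmol/L

[CO2*] = KH · pCO2 = 10^(−1.47) × 2140×10^-6 = 7.251×10^-5 mol/L
α₀ = 1/(1 + K1/[H⁺] + K1K2/[H⁺]²) = 1/(1 + 10^+0.06 + 10^-3.89) = 0.4655
DIC = [CO2*]/α₀ = 7.251×10^-5 / 0.4655 = 0.1558 mmol/L
[CO3²⁻] = α₂·DIC; α₂ = 5.997×10^-5, so [CO3²⁻] = 5.997×10^-5 × 0.1558 = 9.34×10^-6 mmol/L = 0.00934 μmol/L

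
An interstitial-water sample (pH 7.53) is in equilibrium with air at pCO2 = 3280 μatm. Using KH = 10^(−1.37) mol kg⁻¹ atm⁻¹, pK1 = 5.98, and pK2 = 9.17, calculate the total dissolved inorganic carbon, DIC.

[CO2*] = KH · pCO2 = 10^(−1.37) × 3280×10^-6 = 1.399×10^-4 mol/kg
α₀ = 1/(1 + K1/[H⁺] + K1K2/[H⁺]²) = 1/(1 + 10^+1.55 + 10^-0.09) = 0.02681
DIC = [CO2*]/α₀ = 1.399×10^-4 / 0.02681 = 5.22 mmol/kg

DIC = 5.22 mmol/kg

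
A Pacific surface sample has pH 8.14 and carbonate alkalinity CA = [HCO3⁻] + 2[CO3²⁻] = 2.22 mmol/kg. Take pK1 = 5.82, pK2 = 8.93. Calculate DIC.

DIC = 1.96 mmol/kg

CA = [HCO3⁻] + 2[CO3²⁻] = (α₁ + 2α₂)·DIC
At pH 8.14: [H⁺]/K1 = 10^-2.32 = 0.0047863, K2/[H⁺] = 10^-0.79 = 0.16218
α₁ = 1/(1 + 0.0047863 + 0.16218) = 1/1.1670 = 0.8569; α₂ = α₁·K2/[H⁺] = 0.1390
α₁ + 2α₂ = 1.1349
DIC = CA / (α₁ + 2α₂) = 2.22 / 1.1349 = 1.96 mmol/kg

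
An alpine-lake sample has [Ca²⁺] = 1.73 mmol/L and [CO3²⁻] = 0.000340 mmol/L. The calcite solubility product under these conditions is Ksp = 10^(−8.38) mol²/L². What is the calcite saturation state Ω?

Ksp = 10^(−8.38) = 4.169×10^-9
Ω = [Ca²⁺][CO3²⁻]/Ksp = (1.73×10^-3)(0.000340×10^-3) / 4.169×10^-9 = 0.141

Ω = 0.141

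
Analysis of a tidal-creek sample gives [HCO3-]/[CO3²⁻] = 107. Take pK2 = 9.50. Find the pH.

From K2 = [H⁺][CO3²⁻]/[HCO3-]:  pH = pK2 − log₁₀([HCO3-]/[CO3²⁻])
log₁₀(107) = +2.029
pH = 9.50 − (+2.029) = 7.47

pH = 7.47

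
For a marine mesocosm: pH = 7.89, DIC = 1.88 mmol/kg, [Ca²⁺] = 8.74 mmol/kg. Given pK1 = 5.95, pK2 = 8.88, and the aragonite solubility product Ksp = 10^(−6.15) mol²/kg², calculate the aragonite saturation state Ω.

Ω = 2.13

α₂ = 1 / (1 + [H⁺]/K2 + [H⁺]²/(K1K2)) = 1 / (1 + 10^+0.99 + 10^-0.95)
   = 1 / (1 + 9.7724 + 0.11220) = 1/10.885 = 0.09187
[CO3²⁻] = α₂ × DIC = 0.09187 × 1.88 = 0.1727 mmol/kg
Ksp = 10^(−6.15) = 7.079×10^-7
Ω = [Ca²⁺][CO3²⁻]/Ksp = (8.74×10^-3)(1.727×10^-4) / 7.079×10^-7 = 2.13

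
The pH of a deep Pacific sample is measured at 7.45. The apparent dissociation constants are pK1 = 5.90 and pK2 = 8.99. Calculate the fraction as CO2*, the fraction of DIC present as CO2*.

α₀ = 1 / (1 + K1/[H⁺] + K1K2/[H⁺]²) = 1 / (1 + 10^+1.55 + 10^+0.01)
   = 1 / (1 + 35.481 + 1.0233) = 1/37.505 = 0.02666

α₀ = 0.0267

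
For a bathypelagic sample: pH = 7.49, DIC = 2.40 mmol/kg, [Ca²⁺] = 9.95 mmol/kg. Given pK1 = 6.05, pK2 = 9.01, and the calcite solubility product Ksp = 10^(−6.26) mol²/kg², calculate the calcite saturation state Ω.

α₂ = 1 / (1 + [H⁺]/K2 + [H⁺]²/(K1K2)) = 1 / (1 + 10^+1.52 + 10^+0.08)
   = 1 / (1 + 33.113 + 1.2023) = 1/35.315 = 0.02832
[CO3²⁻] = α₂ × DIC = 0.02832 × 2.40 = 0.06796 mmol/kg
Ksp = 10^(−6.26) = 5.495×10^-7
Ω = [Ca²⁺][CO3²⁻]/Ksp = (9.95×10^-3)(6.796×10^-5) / 5.495×10^-7 = 1.23

Ω = 1.23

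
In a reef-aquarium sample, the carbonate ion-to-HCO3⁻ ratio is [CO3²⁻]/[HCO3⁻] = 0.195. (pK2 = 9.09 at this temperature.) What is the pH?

pH = 8.38

From K2 = [H⁺][CO3²⁻]/[HCO3⁻]:  pH = pK2 + log₁₀([CO3²⁻]/[HCO3⁻])
log₁₀(0.195) = -0.710
pH = 9.09 + (-0.710) = 8.38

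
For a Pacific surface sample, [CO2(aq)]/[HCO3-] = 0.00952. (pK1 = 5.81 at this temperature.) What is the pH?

pH = 7.83

From K1 = [H⁺][HCO3-]/[CO2(aq)]:  pH = pK1 − log₁₀([CO2(aq)]/[HCO3-])
log₁₀(0.00952) = -2.021
pH = 5.81 − (-2.021) = 7.83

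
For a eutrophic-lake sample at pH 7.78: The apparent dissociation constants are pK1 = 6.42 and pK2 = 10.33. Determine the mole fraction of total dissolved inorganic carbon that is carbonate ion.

α₂ = 0.00269

α₂ = 1 / (1 + [H⁺]/K2 + [H⁺]²/(K1K2)) = 1 / (1 + 10^+2.55 + 10^+1.19)
   = 1 / (1 + 354.81 + 15.488) = 1/371.30 = 0.002693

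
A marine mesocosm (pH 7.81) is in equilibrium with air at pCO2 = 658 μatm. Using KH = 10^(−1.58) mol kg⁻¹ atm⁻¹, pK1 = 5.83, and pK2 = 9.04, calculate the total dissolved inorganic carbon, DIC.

[CO2*] = KH · pCO2 = 10^(−1.58) × 658×10^-6 = 1.731×10^-5 mol/kg
α₀ = 1/(1 + K1/[H⁺] + K1K2/[H⁺]²) = 1/(1 + 10^+1.98 + 10^+0.75) = 0.009792
DIC = [CO2*]/α₀ = 1.731×10^-5 / 0.009792 = 1.77 mmol/kg

DIC = 1.77 mmol/kg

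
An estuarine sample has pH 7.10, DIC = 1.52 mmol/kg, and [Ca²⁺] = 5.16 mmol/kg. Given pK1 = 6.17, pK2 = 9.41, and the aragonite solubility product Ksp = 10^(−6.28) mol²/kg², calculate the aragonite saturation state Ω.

Ω = 0.0652

α₂ = 1 / (1 + [H⁺]/K2 + [H⁺]²/(K1K2)) = 1 / (1 + 10^+2.31 + 10^+1.38)
   = 1 / (1 + 204.17 + 23.988) = 1/229.16 = 0.004364
[CO3²⁻] = α₂ × DIC = 0.004364 × 1.52 = 0.006633 mmol/kg = 6.633 μmol/kg
Ksp = 10^(−6.28) = 5.248×10^-7
Ω = [Ca²⁺][CO3²⁻]/Ksp = (5.16×10^-3)(6.633×10^-6) / 5.248×10^-7 = 0.0652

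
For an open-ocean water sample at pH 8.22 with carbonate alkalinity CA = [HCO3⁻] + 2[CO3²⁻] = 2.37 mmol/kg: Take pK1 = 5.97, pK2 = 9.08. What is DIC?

DIC = 2.12 mmol/kg

CA = [HCO3⁻] + 2[CO3²⁻] = (α₁ + 2α₂)·DIC
At pH 8.22: [H⁺]/K1 = 10^-2.25 = 0.0056234, K2/[H⁺] = 10^-0.86 = 0.13804
α₁ = 1/(1 + 0.0056234 + 0.13804) = 1/1.1437 = 0.8744; α₂ = α₁·K2/[H⁺] = 0.1207
α₁ + 2α₂ = 1.1158
DIC = CA / (α₁ + 2α₂) = 2.37 / 1.1158 = 2.12 mmol/kg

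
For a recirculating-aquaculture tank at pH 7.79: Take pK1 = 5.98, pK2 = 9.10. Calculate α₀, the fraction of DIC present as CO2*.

α₀ = 1 / (1 + K1/[H⁺] + K1K2/[H⁺]²) = 1 / (1 + 10^+1.81 + 10^+0.50)
   = 1 / (1 + 64.565 + 3.1623) = 1/68.728 = 0.01455

α₀ = 0.0146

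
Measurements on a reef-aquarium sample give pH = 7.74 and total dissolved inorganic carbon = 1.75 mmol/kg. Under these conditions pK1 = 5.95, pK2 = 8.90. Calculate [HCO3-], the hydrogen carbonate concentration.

[HCO3⁻] = 1.61 mmol/kg

α₁ = 1 / (1 + [H⁺]/K1 + K2/[H⁺]) = 1 / (1 + 10^-1.79 + 10^-1.16)
   = 1 / (1 + 0.016218 + 0.069183) = 1/1.0854 = 0.9213
[HCO3⁻] = α₁ × DIC = 0.9213 × 1.75 = 1.61 mmol/kg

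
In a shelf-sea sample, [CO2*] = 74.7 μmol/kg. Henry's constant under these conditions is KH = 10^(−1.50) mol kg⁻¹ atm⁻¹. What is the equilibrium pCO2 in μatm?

KH = 10^(−1.50) = 3.162×10^-2 mol kg⁻¹ atm⁻¹
pCO2 = [CO2*]/KH = 74.7×10^-6 / 3.162×10^-2 = 2.36×10^-3 atm = 2360 μatm

pCO2 = 2360 μatm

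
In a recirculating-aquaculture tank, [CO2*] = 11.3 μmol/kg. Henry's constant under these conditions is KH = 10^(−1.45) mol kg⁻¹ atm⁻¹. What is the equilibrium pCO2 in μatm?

pCO2 = 318 μatm

KH = 10^(−1.45) = 3.548×10^-2 mol kg⁻¹ atm⁻¹
pCO2 = [CO2*]/KH = 11.3×10^-6 / 3.548×10^-2 = 3.18×10^-4 atm = 318 μatm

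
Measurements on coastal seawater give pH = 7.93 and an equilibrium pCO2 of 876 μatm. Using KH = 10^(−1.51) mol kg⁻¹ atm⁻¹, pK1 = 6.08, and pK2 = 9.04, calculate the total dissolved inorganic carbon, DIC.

DIC = 2.09 mmol/kg

[CO2*] = KH · pCO2 = 10^(−1.51) × 876×10^-6 = 2.707×10^-5 mol/kg
α₀ = 1/(1 + K1/[H⁺] + K1K2/[H⁺]²) = 1/(1 + 10^+1.85 + 10^+0.74) = 0.01294
DIC = [CO2*]/α₀ = 2.707×10^-5 / 0.01294 = 2.09 mmol/kg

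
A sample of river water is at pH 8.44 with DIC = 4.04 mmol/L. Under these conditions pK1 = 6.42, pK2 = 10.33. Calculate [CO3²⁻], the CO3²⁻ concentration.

[CO3²⁻] = 0.0509 mmol/L

α₂ = 1 / (1 + [H⁺]/K2 + [H⁺]²/(K1K2)) = 1 / (1 + 10^+1.89 + 10^-0.13)
   = 1 / (1 + 77.625 + 0.74131) = 1/79.366 = 0.01260
[CO3²⁻] = α₂ × DIC = 0.01260 × 4.04 = 0.0509 mmol/L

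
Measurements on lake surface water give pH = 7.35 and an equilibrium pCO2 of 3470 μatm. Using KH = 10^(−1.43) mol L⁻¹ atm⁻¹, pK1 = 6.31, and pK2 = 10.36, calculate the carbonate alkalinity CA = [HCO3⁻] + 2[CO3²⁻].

[CO2*] = KH · pCO2 = 10^(−1.43) × 3470×10^-6 = 1.289×10^-4 mol/L
α₀ = 1/(1 + K1/[H⁺] + K1K2/[H⁺]²) = 1/(1 + 10^+1.04 + 10^-1.97) = 0.08350
DIC = [CO2*]/α₀ = 1.289×10^-4 / 0.08350 = 1.544 mmol/L
CA = (α₁ + 2α₂)·DIC = (0.9156 + 2×0.0008948) × 1.544 = 1.42 mmol/L

CA = 1.42 mmol/L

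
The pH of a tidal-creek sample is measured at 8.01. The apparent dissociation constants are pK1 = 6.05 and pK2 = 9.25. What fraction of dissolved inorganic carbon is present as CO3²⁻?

α₂ = 0.0539

α₂ = 1 / (1 + [H⁺]/K2 + [H⁺]²/(K1K2)) = 1 / (1 + 10^+1.24 + 10^-0.72)
   = 1 / (1 + 17.378 + 0.19055) = 1/18.569 = 0.05385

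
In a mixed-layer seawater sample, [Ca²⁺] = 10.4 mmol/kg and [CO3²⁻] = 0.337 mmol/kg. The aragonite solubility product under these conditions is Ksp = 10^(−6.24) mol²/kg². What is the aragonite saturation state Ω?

Ksp = 10^(−6.24) = 5.754×10^-7
Ω = [Ca²⁺][CO3²⁻]/Ksp = (10.4×10^-3)(0.337×10^-3) / 5.754×10^-7 = 6.09

Ω = 6.09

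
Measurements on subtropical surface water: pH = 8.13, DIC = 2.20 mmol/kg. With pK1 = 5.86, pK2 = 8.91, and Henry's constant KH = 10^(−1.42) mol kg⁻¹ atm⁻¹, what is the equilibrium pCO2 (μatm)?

pCO2 = 265 μatm

α₀ = 1 / (1 + K1/[H⁺] + K1K2/[H⁺]²) = 1 / (1 + 10^+2.27 + 10^+1.49)
   = 1 / (1 + 186.21 + 30.903) = 1/218.11 = 0.004585
[CO2*] = α₀ × DIC = 0.004585 × 2.20 = 0.01009 mmol/kg = 10.09 μmol/kg
pCO2 = [CO2*]/KH = 1.009×10^-5 / 3.802×10^-2 = 265 μatm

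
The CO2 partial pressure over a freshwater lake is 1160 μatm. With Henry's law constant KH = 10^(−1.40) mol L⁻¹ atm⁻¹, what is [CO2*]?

KH = 10^(−1.40) = 3.981×10^-2 mol L⁻¹ atm⁻¹
[CO2*] = KH · pCO2 = 3.981×10^-2 × 1160×10^-6 atm = 4.62×10^-5 mol/L

[CO2*] = 46.2 μmol/L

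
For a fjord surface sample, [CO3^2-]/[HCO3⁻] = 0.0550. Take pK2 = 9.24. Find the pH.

pH = 7.98

From K2 = [H⁺][CO3^2-]/[HCO3⁻]:  pH = pK2 + log₁₀([CO3^2-]/[HCO3⁻])
log₁₀(0.0550) = -1.260
pH = 9.24 + (-1.260) = 7.98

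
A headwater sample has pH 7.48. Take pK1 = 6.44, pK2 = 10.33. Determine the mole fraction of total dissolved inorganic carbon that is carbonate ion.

α₂ = 0.00129

α₂ = 1 / (1 + [H⁺]/K2 + [H⁺]²/(K1K2)) = 1 / (1 + 10^+2.85 + 10^+1.81)
   = 1 / (1 + 707.95 + 64.565) = 1/773.51 = 0.001293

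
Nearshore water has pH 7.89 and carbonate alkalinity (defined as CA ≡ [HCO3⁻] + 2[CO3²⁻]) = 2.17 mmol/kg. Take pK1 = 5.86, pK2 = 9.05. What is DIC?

DIC = 2.06 mmol/kg

CA = [HCO3⁻] + 2[CO3²⁻] = (α₁ + 2α₂)·DIC
At pH 7.89: [H⁺]/K1 = 10^-2.03 = 0.0093325, K2/[H⁺] = 10^-1.16 = 0.069183
α₁ = 1/(1 + 0.0093325 + 0.069183) = 1/1.0785 = 0.9272; α₂ = α₁·K2/[H⁺] = 0.06415
α₁ + 2α₂ = 1.0555
DIC = CA / (α₁ + 2α₂) = 2.17 / 1.0555 = 2.06 mmol/kg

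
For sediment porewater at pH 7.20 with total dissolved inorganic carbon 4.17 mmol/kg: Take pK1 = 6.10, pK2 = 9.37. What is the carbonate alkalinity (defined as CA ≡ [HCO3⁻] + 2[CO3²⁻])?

CA = [HCO3⁻] + 2[CO3²⁻] = (α₁ + 2α₂)·DIC
At pH 7.20: [H⁺]/K1 = 10^-1.10 = 0.079433, K2/[H⁺] = 10^-2.17 = 0.0067608
α₁ = 1/(1 + 0.079433 + 0.0067608) = 1/1.0862 = 0.9206; α₂ = α₁·K2/[H⁺] = 0.006224
α₁ + 2α₂ = 0.9331
CA = 0.9331 × 4.17 = 3.89 mmol/kg

CA = 3.89 mmol/kg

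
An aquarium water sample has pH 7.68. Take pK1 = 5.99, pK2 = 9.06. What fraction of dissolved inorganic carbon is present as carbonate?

α₂ = 1 / (1 + [H⁺]/K2 + [H⁺]²/(K1K2)) = 1 / (1 + 10^+1.38 + 10^-0.31)
   = 1 / (1 + 23.988 + 0.48978) = 1/25.478 = 0.03925

α₂ = 0.0392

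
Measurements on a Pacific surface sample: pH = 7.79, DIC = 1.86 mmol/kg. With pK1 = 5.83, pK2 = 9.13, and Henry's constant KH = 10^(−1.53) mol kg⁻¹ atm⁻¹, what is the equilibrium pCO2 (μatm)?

pCO2 = 654 μatm

α₀ = 1 / (1 + K1/[H⁺] + K1K2/[H⁺]²) = 1 / (1 + 10^+1.96 + 10^+0.62)
   = 1 / (1 + 91.201 + 4.1687) = 1/96.370 = 0.01038
[CO2*] = α₀ × DIC = 0.01038 × 1.86 = 0.01930 mmol/kg = 19.30 μmol/kg
pCO2 = [CO2*]/KH = 1.930×10^-5 / 2.951×10^-2 = 654 μatm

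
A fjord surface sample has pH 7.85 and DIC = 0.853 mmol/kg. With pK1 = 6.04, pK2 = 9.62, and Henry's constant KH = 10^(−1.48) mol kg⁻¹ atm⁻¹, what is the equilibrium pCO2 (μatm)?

pCO2 = 386 μatm

α₀ = 1 / (1 + K1/[H⁺] + K1K2/[H⁺]²) = 1 / (1 + 10^+1.81 + 10^+0.04)
   = 1 / (1 + 64.565 + 1.0965) = 1/66.662 = 0.01500
[CO2*] = α₀ × DIC = 0.01500 × 0.853 = 0.01280 mmol/kg = 12.80 μmol/kg
pCO2 = [CO2*]/KH = 1.280×10^-5 / 3.311×10^-2 = 386 μatm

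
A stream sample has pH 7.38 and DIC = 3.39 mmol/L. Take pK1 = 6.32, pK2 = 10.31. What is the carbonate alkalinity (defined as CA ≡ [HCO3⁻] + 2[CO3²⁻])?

CA = 3.12 mmol/L

CA = [HCO3⁻] + 2[CO3²⁻] = (α₁ + 2α₂)·DIC
At pH 7.38: [H⁺]/K1 = 10^-1.06 = 0.087096, K2/[H⁺] = 10^-2.93 = 0.0011749
α₁ = 1/(1 + 0.087096 + 0.0011749) = 1/1.0883 = 0.9189; α₂ = α₁·K2/[H⁺] = 0.001080
α₁ + 2α₂ = 0.9210
CA = 0.9210 × 3.39 = 3.12 mmol/L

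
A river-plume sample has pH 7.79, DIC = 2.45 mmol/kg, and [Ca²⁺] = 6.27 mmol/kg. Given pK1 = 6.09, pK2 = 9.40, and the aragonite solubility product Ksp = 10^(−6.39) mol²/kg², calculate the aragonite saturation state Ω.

Ω = 0.886

α₂ = 1 / (1 + [H⁺]/K2 + [H⁺]²/(K1K2)) = 1 / (1 + 10^+1.61 + 10^-0.09)
   = 1 / (1 + 40.738 + 0.81283) = 1/42.551 = 0.02350
[CO3²⁻] = α₂ × DIC = 0.02350 × 2.45 = 0.05758 mmol/kg
Ksp = 10^(−6.39) = 4.074×10^-7
Ω = [Ca²⁺][CO3²⁻]/Ksp = (6.27×10^-3)(5.758×10^-5) / 4.074×10^-7 = 0.886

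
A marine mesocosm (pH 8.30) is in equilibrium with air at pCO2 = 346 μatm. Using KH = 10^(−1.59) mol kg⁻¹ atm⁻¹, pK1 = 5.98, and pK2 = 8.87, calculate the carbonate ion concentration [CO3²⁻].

[CO2*] = KH · pCO2 = 10^(−1.59) × 346×10^-6 = 8.894×10^-6 mol/kg
α₀ = 1/(1 + K1/[H⁺] + K1K2/[H⁺]²) = 1/(1 + 10^+2.32 + 10^+1.75) = 0.003757
DIC = [CO2*]/α₀ = 8.894×10^-6 / 0.003757 = 2.367 mmol/kg
[CO3²⁻] = α₂·DIC; α₂ = 0.2113, so [CO3²⁻] = 0.2113 × 2.367 = 0.500 mmol/kg

[CO3²⁻] = 0.500 mmol/kg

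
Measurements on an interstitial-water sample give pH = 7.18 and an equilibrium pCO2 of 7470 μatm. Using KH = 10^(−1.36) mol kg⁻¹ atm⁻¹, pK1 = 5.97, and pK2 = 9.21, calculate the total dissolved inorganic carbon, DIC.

DIC = 5.66 mmol/kg

[CO2*] = KH · pCO2 = 10^(−1.36) × 7470×10^-6 = 3.261×10^-4 mol/kg
α₀ = 1/(1 + K1/[H⁺] + K1K2/[H⁺]²) = 1/(1 + 10^+1.21 + 10^-0.82) = 0.05757
DIC = [CO2*]/α₀ = 3.261×10^-4 / 0.05757 = 5.66 mmol/kg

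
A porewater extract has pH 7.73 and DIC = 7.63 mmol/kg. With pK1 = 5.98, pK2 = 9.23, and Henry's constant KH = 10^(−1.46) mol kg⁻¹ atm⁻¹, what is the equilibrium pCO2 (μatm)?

α₀ = 1 / (1 + K1/[H⁺] + K1K2/[H⁺]²) = 1 / (1 + 10^+1.75 + 10^+0.25)
   = 1 / (1 + 56.234 + 1.7783) = 1/59.012 = 0.01695
[CO2*] = α₀ × DIC = 0.01695 × 7.63 = 0.1293 mmol/kg
pCO2 = [CO2*]/KH = 1.293×10^-4 / 3.467×10^-2 = 3730 μatm

pCO2 = 3730 μatm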